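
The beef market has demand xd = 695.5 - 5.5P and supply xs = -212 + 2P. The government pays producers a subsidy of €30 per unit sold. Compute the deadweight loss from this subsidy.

Pre-subsidy: 695.5 - 5.5P = -212 + 2P gives P* = 121, x* = 30.
With the subsidy, sellers receive Ps = Pb + 30 for each unit, where Pb is the price buyers pay.
Supply in terms of Pb becomes xs = -212 + 2(Pb + 30) = -152 + 2Pb. Setting this equal to demand: 695.5 - 5.5Pb = -152 + 2Pb, so Pb = 113.
Sellers receive Ps = 113 + 30 = 143; x' = 695.5 − 5.5·113 = 74.
The subsidy expands output by 74 − 30 = 44 past the efficient level; on those units the gap between marginal cost and willingness to pay runs from 0 up to 30.
DWL = ½ × 30 × 44 = 660.

Deadweight loss = €660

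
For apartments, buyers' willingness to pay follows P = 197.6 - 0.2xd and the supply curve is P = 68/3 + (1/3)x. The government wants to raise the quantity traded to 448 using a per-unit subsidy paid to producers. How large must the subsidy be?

At x = 448, from the demand curve buyers pay Pb = 197.6 − 0.2·448 = 108; from the supply curve sellers need Ps = 68/3 + (1/3)·448 = 172.
The subsidy must fill the gap: s = Ps − Pb = 172 − 108 = 64.

Required subsidy s = 64 per unit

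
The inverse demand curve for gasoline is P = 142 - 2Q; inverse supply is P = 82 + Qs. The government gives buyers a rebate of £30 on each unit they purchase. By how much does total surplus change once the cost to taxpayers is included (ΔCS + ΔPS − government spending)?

Net change in total surplus = -£150

Pre-subsidy: 142 - 2Q = 82 + Q gives Q* = 20 and P* = 102.
With the rebate, buyers effectively pay Pb = Ps − 30, where Ps is the price sellers receive.
On the curves, Pb = 142 - 2Q and Ps = 82 + Q; the wedge Ps − Pb = 30 gives 82 + Q − (142 - 2Q) = 30, so Q' = 30.
Then Pb = 142 − 2·30 = 82 and Ps = 82 + 1·30 = 112.
ΔCS = ½(20 + 30)(102 − 82) = 500; ΔPS = ½(20 + 30)(112 − 102) = 250.
Government spending = 30 × 30 = 900.
Net change = 500 + 250 − 900 = -150. The loss equals the DWL triangle ½·30·10.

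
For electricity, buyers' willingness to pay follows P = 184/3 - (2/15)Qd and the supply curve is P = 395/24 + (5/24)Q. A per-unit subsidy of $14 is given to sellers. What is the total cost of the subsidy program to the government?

Pre-subsidy: 184/3 - (2/15)Q = 395/24 + (5/24)Q gives Q* = 5385/41 and P* = 5390/123.
With the subsidy, sellers receive Ps = Pb + 14 for each unit, where Pb is the price buyers pay.
On the curves, Pb = 184/3 - (2/15)Q and Ps = 395/24 + (5/24)Q; the wedge Ps − Pb = 14 gives 395/24 + (5/24)Q − (184/3 - (2/15)Q) = 14, so Q' = 7065/41.
Then Pb = 184/3 − (2/15)·(7065/41) = 4718/123 and Ps = 395/24 + (5/24)·(7065/41) = 6440/123.
Government outlay = subsidy × quantity = 14 × 7065/41 = 98910/41.

Government cost = 98910/41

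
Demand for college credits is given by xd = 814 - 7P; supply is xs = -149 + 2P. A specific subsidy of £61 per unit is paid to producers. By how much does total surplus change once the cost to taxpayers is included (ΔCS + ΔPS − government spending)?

Net change in total surplus = -26047/9

Pre-subsidy: 814 - 7P = -149 + 2P gives P* = 107, x* = 65.
With the subsidy, sellers receive Ps = Pb + 61 for each unit, where Pb is the price buyers pay.
Supply in terms of Pb becomes xs = -149 + 2(Pb + 61) = -27 + 2Pb. Setting this equal to demand: 814 - 7Pb = -27 + 2Pb, so Pb = 841/9.
Sellers receive Ps = 841/9 + 61 = 1390/9; x' = 814 − 7·(841/9) = 1439/9.
ΔCS = ½(65 + 1439/9)(107 − 841/9) = 123464/81; ΔPS = ½(65 + 1439/9)(1390/9 − 107) = 432124/81.
Government spending = 61 × 1439/9 = 87779/9.
Net change = 123464/81 + 432124/81 − 87779/9 = -26047/9. The loss equals the DWL triangle ½·61·854/9.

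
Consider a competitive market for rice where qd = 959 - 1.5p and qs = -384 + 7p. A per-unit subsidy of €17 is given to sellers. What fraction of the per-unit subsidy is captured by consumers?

Consumer share = 14/17

Pre-subsidy: 959 - 1.5p = -384 + 7p gives p* = 158, q* = 722.
With the subsidy, sellers receive ps = pb + 17 for each unit, where pb is the price buyers pay.
Supply in terms of pb becomes qs = -384 + 7(pb + 17) = -265 + 7pb. Setting this equal to demand: 959 - 1.5pb = -265 + 7pb, so pb = 144.
Sellers receive ps = 144 + 17 = 161; q' = 959 − 1.5·144 = 743.
Buyers' price falls by p* − pb = 158 − 144 = 14; sellers' price rises by ps − p* = 161 − 158 = 3.
So consumers capture 14/17 = 14/17 of each unit of subsidy.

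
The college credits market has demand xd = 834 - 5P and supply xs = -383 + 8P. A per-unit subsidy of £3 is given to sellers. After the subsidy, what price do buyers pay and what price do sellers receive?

Pre-subsidy: 834 - 5P = -383 + 8P gives P* = 1217/13, x* = 4757/13.
With the subsidy, sellers receive Ps = Pb + 3 for each unit, where Pb is the price buyers pay.
Supply in terms of Pb becomes xs = -383 + 8(Pb + 3) = -359 + 8Pb. Setting this equal to demand: 834 - 5Pb = -359 + 8Pb, so Pb = 1193/13.
Sellers receive Ps = 1193/13 + 3 = 1232/13; x' = 834 − 5·(1193/13) = 4877/13.

Buyers pay 1193/13; sellers receive 1232/13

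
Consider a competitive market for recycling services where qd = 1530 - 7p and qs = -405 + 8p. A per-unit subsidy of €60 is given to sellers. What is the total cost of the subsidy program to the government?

Government cost = €51060

Pre-subsidy: 1530 - 7p = -405 + 8p gives p* = 129, q* = 627.
With the subsidy, sellers receive ps = pb + 60 for each unit, where pb is the price buyers pay.
Supply in terms of pb becomes qs = -405 + 8(pb + 60) = 75 + 8pb. Setting this equal to demand: 1530 - 7pb = 75 + 8pb, so pb = 97.
Sellers receive ps = 97 + 60 = 157; q' = 1530 − 7·97 = 851.
Government outlay = subsidy × quantity = 60 × 851 = 51060.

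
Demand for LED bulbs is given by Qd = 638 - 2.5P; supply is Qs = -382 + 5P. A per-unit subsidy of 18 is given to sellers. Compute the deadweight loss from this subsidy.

Pre-subsidy: 638 - 2.5P = -382 + 5P gives P* = 136, Q* = 298.
With the subsidy, sellers receive Ps = Pb + 18 for each unit, where Pb is the price buyers pay.
Supply in terms of Pb becomes Qs = -382 + 5(Pb + 18) = -292 + 5Pb. Setting this equal to demand: 638 - 2.5Pb = -292 + 5Pb, so Pb = 124.
Sellers receive Ps = 124 + 18 = 142; Q' = 638 − 2.5·124 = 328.
The subsidy expands output by 328 − 298 = 30 past the efficient level; on those units the gap between marginal cost and willingness to pay runs from 0 up to 18.
DWL = ½ × 18 × 30 = 270.

Deadweight loss = 270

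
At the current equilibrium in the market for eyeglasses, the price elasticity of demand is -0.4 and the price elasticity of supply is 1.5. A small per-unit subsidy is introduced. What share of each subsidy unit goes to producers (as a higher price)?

Producer share = 4/19

For a small subsidy around the equilibrium, the benefit split depends on the relative slopes, which at a point are proportional to the elasticities.
Buyer share = εs/(εs + |εd|) = 1.5/(1.5 + 0.4) = 15/19; seller share = |εd|/(εs + |εd|) = 4/19.
So producers capture 4/19 of the subsidy.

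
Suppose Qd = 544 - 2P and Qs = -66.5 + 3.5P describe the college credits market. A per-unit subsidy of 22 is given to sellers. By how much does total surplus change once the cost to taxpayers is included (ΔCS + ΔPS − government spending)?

Pre-subsidy: 544 - 2P = -66.5 + 3.5P gives P* = 111, Q* = 322.
With the subsidy, sellers receive Ps = Pb + 22 for each unit, where Pb is the price buyers pay.
Supply in terms of Pb becomes Qs = -66.5 + 3.5(Pb + 22) = 10.5 + 3.5Pb. Setting this equal to demand: 544 - 2Pb = 10.5 + 3.5Pb, so Pb = 97.
Sellers receive Ps = 97 + 22 = 119; Q' = 544 − 2·97 = 350.
ΔCS = ½(322 + 350)(111 − 97) = 4704; ΔPS = ½(322 + 350)(119 − 111) = 2688.
Government spending = 22 × 350 = 7700.
Net change = 4704 + 2688 − 7700 = -308. The loss equals the DWL triangle ½·22·28.

Net change in total surplus = -308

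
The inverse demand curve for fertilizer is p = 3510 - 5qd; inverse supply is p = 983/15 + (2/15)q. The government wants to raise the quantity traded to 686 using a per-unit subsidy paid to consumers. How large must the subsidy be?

At q = 686, from the demand curve buyers pay pb = 3510 − 5·686 = 80; from the supply curve sellers need ps = 983/15 + (2/15)·686 = 157.
The subsidy must fill the gap: s = ps − pb = 157 − 80 = 77.

Required subsidy s = 77 per unit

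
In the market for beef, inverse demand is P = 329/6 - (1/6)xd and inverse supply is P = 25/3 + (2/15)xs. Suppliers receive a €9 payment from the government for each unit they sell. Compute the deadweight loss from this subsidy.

Deadweight loss = €135

Pre-subsidy: 329/6 - (1/6)x = 25/3 + (2/15)x gives x* = 155 and P* = 29.
With the subsidy, sellers receive Ps = Pb + 9 for each unit, where Pb is the price buyers pay.
On the curves, Pb = 329/6 - (1/6)x and Ps = 25/3 + (2/15)x; the wedge Ps − Pb = 9 gives 25/3 + (2/15)x − (329/6 - (1/6)x) = 9, so x' = 185.
Then Pb = 329/6 − (1/6)·185 = 24 and Ps = 25/3 + (2/15)·185 = 33.
The subsidy expands output by 185 − 155 = 30 past the efficient level; on those units the gap between marginal cost and willingness to pay runs from 0 up to 9.
DWL = ½ × 9 × 30 = 135.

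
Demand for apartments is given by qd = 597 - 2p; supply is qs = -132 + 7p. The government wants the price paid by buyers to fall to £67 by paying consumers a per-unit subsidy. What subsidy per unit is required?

At a buyer price of 67, quantity demanded is 597 − 2·67 = 463.
Sellers supply 463 only when they receive ps with -132 + 7·ps = 463, i.e. ps = 85.
s = ps − pb = 85 − 67 = 18.

Required subsidy s = £18 per unit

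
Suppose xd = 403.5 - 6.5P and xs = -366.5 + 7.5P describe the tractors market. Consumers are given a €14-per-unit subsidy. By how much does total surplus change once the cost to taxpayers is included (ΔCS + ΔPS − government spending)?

Net change in total surplus = -€341.25

Pre-subsidy: 403.5 - 6.5P = -366.5 + 7.5P gives P* = 55, x* = 46.
With the rebate, buyers effectively pay Pb = Ps − 14, where Ps is the price sellers receive.
Demand in terms of Ps becomes xd = 403.5 − 6.5(Ps − 14) = 494.5 - 6.5Ps. Setting this equal to supply: 494.5 - 6.5Ps = -366.5 + 7.5Ps, so Ps = 61.5.
Buyers pay Pb = 61.5 − 14 = 47.5; x' = -366.5 + 7.5·61.5 = 94.75.
ΔCS = ½(46 + 94.75)(55 − 47.5) = 527.8125; ΔPS = ½(46 + 94.75)(61.5 − 55) = 457.4375.
Government spending = 14 × 94.75 = 1326.5.
Net change = 527.8125 + 457.4375 − 1326.5 = -341.25. The loss equals the DWL triangle ½·14·48.75.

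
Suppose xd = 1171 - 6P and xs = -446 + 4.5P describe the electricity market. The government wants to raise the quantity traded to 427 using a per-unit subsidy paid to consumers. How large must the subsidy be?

At x = 427, invert demand for the buyer price: Pb = (1171 − 427)/6 = 124; invert supply for the seller price: Ps = (427 − (-446))/4.5 = 194.
The subsidy must fill the gap: s = Ps − Pb = 194 − 124 = 70.

Required subsidy s = 70 per unit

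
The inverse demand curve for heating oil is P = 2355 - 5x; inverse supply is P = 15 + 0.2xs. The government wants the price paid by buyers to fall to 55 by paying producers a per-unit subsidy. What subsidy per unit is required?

Required subsidy s = 52 per unit

At a buyer price of 55, quantity demanded is 471 − 0.2·55 = 460.
Sellers supply 460 only when they receive Ps = 15 + 0.2·460 = 107.
s = Ps − Pb = 107 − 55 = 52.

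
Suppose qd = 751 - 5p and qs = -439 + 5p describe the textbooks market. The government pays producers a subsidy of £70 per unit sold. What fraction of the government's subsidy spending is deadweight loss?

Pre-subsidy: 751 - 5p = -439 + 5p gives p* = 119, q* = 156.
With the subsidy, sellers receive ps = pb + 70 for each unit, where pb is the price buyers pay.
Supply in terms of pb becomes qs = -439 + 5(pb + 70) = -89 + 5pb. Setting this equal to demand: 751 - 5pb = -89 + 5pb, so pb = 84.
Sellers receive ps = 84 + 70 = 154; q' = 751 − 5·84 = 331.
ΔCS = ½(156 + 331)(119 − 84) = 8522.5; ΔPS = ½(156 + 331)(154 − 119) = 8522.5.
Government spending = 70 × 331 = 23170.
DWL = ½ × 70 × (331 − 156) = 6125; fraction = 6125 / 23170 = 175/662.

DWL / government spending = 175/662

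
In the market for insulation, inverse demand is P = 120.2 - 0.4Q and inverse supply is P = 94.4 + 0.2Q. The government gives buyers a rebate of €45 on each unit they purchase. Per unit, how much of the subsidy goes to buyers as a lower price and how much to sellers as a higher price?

Pre-subsidy: 120.2 - 0.4Q = 94.4 + 0.2Q gives Q* = 43 and P* = 103.
With the rebate, buyers effectively pay Pb = Ps − 45, where Ps is the price sellers receive.
On the curves, Pb = 120.2 - 0.4Q and Ps = 94.4 + 0.2Q; the wedge Ps − Pb = 45 gives 94.4 + 0.2Q − (120.2 - 0.4Q) = 45, so Q' = 118.
Then Pb = 120.2 − 0.4·118 = 73 and Ps = 94.4 + 0.2·118 = 118.
Buyers' price falls by P* − Pb = 103 − 73 = 30; sellers' price rises by Ps − P* = 118 − 103 = 15.

Buyers gain €30 per unit; sellers gain €15 per unit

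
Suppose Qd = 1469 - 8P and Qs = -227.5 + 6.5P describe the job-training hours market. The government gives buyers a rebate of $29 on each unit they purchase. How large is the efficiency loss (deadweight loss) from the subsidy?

Deadweight loss = $1508

Pre-subsidy: 1469 - 8P = -227.5 + 6.5P gives P* = 117, Q* = 533.
With the rebate, buyers effectively pay Pb = Ps − 29, where Ps is the price sellers receive.
Demand in terms of Ps becomes Qd = 1469 − 8(Ps − 29) = 1701 - 8Ps. Setting this equal to supply: 1701 - 8Ps = -227.5 + 6.5Ps, so Ps = 133.
Buyers pay Pb = 133 − 29 = 104; Q' = -227.5 + 6.5·133 = 637.
The subsidy expands output by 637 − 533 = 104 past the efficient level; on those units the gap between marginal cost and willingness to pay runs from 0 up to 29.
DWL = ½ × 29 × 104 = 1508.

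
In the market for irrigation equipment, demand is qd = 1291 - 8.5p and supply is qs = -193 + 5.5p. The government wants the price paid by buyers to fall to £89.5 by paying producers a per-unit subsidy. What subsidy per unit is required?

Required subsidy s = £42 per unit

At a buyer price of 89.5, quantity demanded is 1291 − 8.5·89.5 = 530.25.
Sellers supply 530.25 only when they receive ps with -193 + 5.5·ps = 530.25, i.e. ps = 131.5.
s = ps − pb = 131.5 − 89.5 = 42.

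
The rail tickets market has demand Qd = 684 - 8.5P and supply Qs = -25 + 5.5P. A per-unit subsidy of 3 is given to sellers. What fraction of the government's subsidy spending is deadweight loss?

DWL / government spending = 561/29518

Pre-subsidy: 684 - 8.5P = -25 + 5.5P gives P* = 709/14, Q* = 7099/28.
With the subsidy, sellers receive Ps = Pb + 3 for each unit, where Pb is the price buyers pay.
Supply in terms of Pb becomes Qs = -25 + 5.5(Pb + 3) = -8.5 + 5.5Pb. Setting this equal to demand: 684 - 8.5Pb = -8.5 + 5.5Pb, so Pb = 1385/28.
Sellers receive Ps = 1385/28 + 3 = 1469/28; Q' = 684 − 8.5·(1385/28) = 14759/56.
ΔCS = ½(7099/28 + 14759/56)(709/14 − 1385/28) = 955581/3136; ΔPS = ½(7099/28 + 14759/56)(1469/28 − 709/14) = 1476807/3136.
Government spending = 3 × 14759/56 = 44277/56.
DWL = ½ × 3 × (14759/56 − 7099/28) = 1683/112; fraction = (1683/112) / (44277/56) = 561/29518.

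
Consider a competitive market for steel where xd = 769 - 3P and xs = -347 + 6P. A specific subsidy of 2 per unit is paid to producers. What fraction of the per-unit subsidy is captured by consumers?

Consumer share = 2/3

Pre-subsidy: 769 - 3P = -347 + 6P gives P* = 124, x* = 397.
With the subsidy, sellers receive Ps = Pb + 2 for each unit, where Pb is the price buyers pay.
Supply in terms of Pb becomes xs = -347 + 6(Pb + 2) = -335 + 6Pb. Setting this equal to demand: 769 - 3Pb = -335 + 6Pb, so Pb = 368/3.
Sellers receive Ps = 368/3 + 2 = 374/3; x' = 769 − 3·(368/3) = 401.
Buyers' price falls by P* − Pb = 124 − 368/3 = 4/3; sellers' price rises by Ps − P* = 374/3 − 124 = 2/3.
So consumers capture (4/3)/2 = 2/3 of each unit of subsidy.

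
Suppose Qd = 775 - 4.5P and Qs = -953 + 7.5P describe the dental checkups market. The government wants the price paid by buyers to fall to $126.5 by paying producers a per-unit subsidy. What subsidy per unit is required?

Required subsidy s = $28 per unit

At a buyer price of 126.5, quantity demanded is 775 − 4.5·126.5 = 205.75.
Sellers supply 205.75 only when they receive Ps with -953 + 7.5·Ps = 205.75, i.e. Ps = 154.5.
s = Ps − Pb = 154.5 − 126.5 = 28.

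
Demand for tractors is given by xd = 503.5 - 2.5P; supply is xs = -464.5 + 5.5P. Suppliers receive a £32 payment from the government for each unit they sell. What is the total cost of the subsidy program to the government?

Pre-subsidy: 503.5 - 2.5P = -464.5 + 5.5P gives P* = 121, x* = 201.
With the subsidy, sellers receive Ps = Pb + 32 for each unit, where Pb is the price buyers pay.
Supply in terms of Pb becomes xs = -464.5 + 5.5(Pb + 32) = -288.5 + 5.5Pb. Setting this equal to demand: 503.5 - 2.5Pb = -288.5 + 5.5Pb, so Pb = 99.
Sellers receive Ps = 99 + 32 = 131; x' = 503.5 − 2.5·99 = 256.
Government outlay = subsidy × quantity = 32 × 256 = 8192.

Government cost = £8192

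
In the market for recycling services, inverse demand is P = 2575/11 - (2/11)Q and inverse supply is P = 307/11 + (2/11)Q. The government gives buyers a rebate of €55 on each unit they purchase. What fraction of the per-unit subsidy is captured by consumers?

Pre-subsidy: 2575/11 - (2/11)Q = 307/11 + (2/11)Q gives Q* = 567 and P* = 131.
With the rebate, buyers effectively pay Pb = Ps − 55, where Ps is the price sellers receive.
On the curves, Pb = 2575/11 - (2/11)Q and Ps = 307/11 + (2/11)Q; the wedge Ps − Pb = 55 gives 307/11 + (2/11)Q − (2575/11 - (2/11)Q) = 55, so Q' = 718.25.
Then Pb = 2575/11 − (2/11)·718.25 = 103.5 and Ps = 307/11 + (2/11)·718.25 = 158.5.
Buyers' price falls by P* − Pb = 131 − 103.5 = 27.5; sellers' price rises by Ps − P* = 158.5 − 131 = 27.5.
So consumers capture 27.5/55 = 0.5 of each unit of subsidy.

Consumer share = 0.5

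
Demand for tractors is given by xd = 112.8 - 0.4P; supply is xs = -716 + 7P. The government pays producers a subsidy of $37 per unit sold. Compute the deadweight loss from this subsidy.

Pre-subsidy: 112.8 - 0.4P = -716 + 7P gives P* = 112, x* = 68.
With the subsidy, sellers receive Ps = Pb + 37 for each unit, where Pb is the price buyers pay.
Supply in terms of Pb becomes xs = -716 + 7(Pb + 37) = -457 + 7Pb. Setting this equal to demand: 112.8 - 0.4Pb = -457 + 7Pb, so Pb = 77.
Sellers receive Ps = 77 + 37 = 114; x' = 112.8 − 0.4·77 = 82.
The subsidy expands output by 82 − 68 = 14 past the efficient level; on those units the gap between marginal cost and willingness to pay runs from 0 up to 37.
DWL = ½ × 37 × 14 = 259.

Deadweight loss = $259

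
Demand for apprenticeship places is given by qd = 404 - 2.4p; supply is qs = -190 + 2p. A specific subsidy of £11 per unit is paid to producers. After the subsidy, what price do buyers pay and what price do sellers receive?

Buyers pay £130; sellers receive £141

Pre-subsidy: 404 - 2.4p = -190 + 2p gives p* = 135, q* = 80.
With the subsidy, sellers receive ps = pb + 11 for each unit, where pb is the price buyers pay.
Supply in terms of pb becomes qs = -190 + 2(pb + 11) = -168 + 2pb. Setting this equal to demand: 404 - 2.4pb = -168 + 2pb, so pb = 130.
Sellers receive ps = 130 + 11 = 141; q' = 404 − 2.4·130 = 92.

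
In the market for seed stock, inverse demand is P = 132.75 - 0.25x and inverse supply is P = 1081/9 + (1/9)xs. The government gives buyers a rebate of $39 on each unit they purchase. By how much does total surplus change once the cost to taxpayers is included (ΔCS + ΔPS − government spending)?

Net change in total surplus = -$2106

Pre-subsidy: 132.75 - 0.25x = 1081/9 + (1/9)x gives x* = 35 and P* = 124.
With the rebate, buyers effectively pay Pb = Ps − 39, where Ps is the price sellers receive.
On the curves, Pb = 132.75 - 0.25x and Ps = 1081/9 + (1/9)x; the wedge Ps − Pb = 39 gives 1081/9 + (1/9)x − (132.75 - 0.25x) = 39, so x' = 143.
Then Pb = 132.75 − 0.25·143 = 97 and Ps = 1081/9 + (1/9)·143 = 136.
ΔCS = ½(35 + 143)(124 − 97) = 2403; ΔPS = ½(35 + 143)(136 − 124) = 1068.
Government spending = 39 × 143 = 5577.
Net change = 2403 + 1068 − 5577 = -2106. The loss equals the DWL triangle ½·39·108.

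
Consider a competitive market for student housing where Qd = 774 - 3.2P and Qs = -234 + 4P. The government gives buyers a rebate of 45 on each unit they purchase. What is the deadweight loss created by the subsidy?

Deadweight loss = 1800

Pre-subsidy: 774 - 3.2P = -234 + 4P gives P* = 140, Q* = 326.
With the rebate, buyers effectively pay Pb = Ps − 45, where Ps is the price sellers receive.
Demand in terms of Ps becomes Qd = 774 − 3.2(Ps − 45) = 918 - 3.2Ps. Setting this equal to supply: 918 - 3.2Ps = -234 + 4Ps, so Ps = 160.
Buyers pay Pb = 160 − 45 = 115; Q' = -234 + 4·160 = 406.
The subsidy expands output by 406 − 326 = 80 past the efficient level; on those units the gap between marginal cost and willingness to pay runs from 0 up to 45.
DWL = ½ × 45 × 80 = 1800.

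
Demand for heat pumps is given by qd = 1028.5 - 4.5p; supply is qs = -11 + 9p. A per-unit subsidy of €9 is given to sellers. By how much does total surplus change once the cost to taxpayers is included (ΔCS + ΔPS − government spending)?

Net change in total surplus = -€121.5

Pre-subsidy: 1028.5 - 4.5p = -11 + 9p gives p* = 77, q* = 682.
With the subsidy, sellers receive ps = pb + 9 for each unit, where pb is the price buyers pay.
Supply in terms of pb becomes qs = -11 + 9(pb + 9) = 70 + 9pb. Setting this equal to demand: 1028.5 - 4.5pb = 70 + 9pb, so pb = 71.
Sellers receive ps = 71 + 9 = 80; q' = 1028.5 − 4.5·71 = 709.
ΔCS = ½(682 + 709)(77 − 71) = 4173; ΔPS = ½(682 + 709)(80 − 77) = 2086.5.
Government spending = 9 × 709 = 6381.
Net change = 4173 + 2086.5 − 6381 = -121.5. The loss equals the DWL triangle ½·9·27.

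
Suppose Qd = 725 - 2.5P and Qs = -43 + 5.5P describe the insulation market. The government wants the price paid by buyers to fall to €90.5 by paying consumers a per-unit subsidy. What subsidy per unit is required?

Required subsidy s = €8 per unit

At a buyer price of 90.5, quantity demanded is 725 − 2.5·90.5 = 498.75.
Sellers supply 498.75 only when they receive Ps with -43 + 5.5·Ps = 498.75, i.e. Ps = 98.5.
s = Ps − Pb = 98.5 − 90.5 = 8.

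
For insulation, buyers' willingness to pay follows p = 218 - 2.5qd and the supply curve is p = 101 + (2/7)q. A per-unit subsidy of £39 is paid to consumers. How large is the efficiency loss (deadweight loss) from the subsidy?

Pre-subsidy: 218 - 2.5q = 101 + (2/7)q gives q* = 42 and p* = 113.
With the rebate, buyers effectively pay pb = ps − 39, where ps is the price sellers receive.
On the curves, pb = 218 - 2.5q and ps = 101 + (2/7)q; the wedge ps − pb = 39 gives 101 + (2/7)q − (218 - 2.5q) = 39, so q' = 56.
Then pb = 218 − 2.5·56 = 78 and ps = 101 + (2/7)·56 = 117.
The subsidy expands output by 56 − 42 = 14 past the efficient level; on those units the gap between marginal cost and willingness to pay runs from 0 up to 39.
DWL = ½ × 39 × 14 = 273.

Deadweight loss = £273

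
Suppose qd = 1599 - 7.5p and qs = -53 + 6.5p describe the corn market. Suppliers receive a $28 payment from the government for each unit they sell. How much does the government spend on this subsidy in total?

Pre-subsidy: 1599 - 7.5p = -53 + 6.5p gives p* = 118, q* = 714.
With the subsidy, sellers receive ps = pb + 28 for each unit, where pb is the price buyers pay.
Supply in terms of pb becomes qs = -53 + 6.5(pb + 28) = 129 + 6.5pb. Setting this equal to demand: 1599 - 7.5pb = 129 + 6.5pb, so pb = 105.
Sellers receive ps = 105 + 28 = 133; q' = 1599 − 7.5·105 = 811.5.
Government outlay = subsidy × quantity = 28 × 811.5 = 22722.

Government cost = $22722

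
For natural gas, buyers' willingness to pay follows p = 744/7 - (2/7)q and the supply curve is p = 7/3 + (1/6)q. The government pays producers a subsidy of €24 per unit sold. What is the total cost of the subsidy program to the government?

Government cost = 128976/19

Pre-subsidy: 744/7 - (2/7)q = 7/3 + (1/6)q gives q* = 4366/19 and p* = 772/19.
With the subsidy, sellers receive ps = pb + 24 for each unit, where pb is the price buyers pay.
On the curves, pb = 744/7 - (2/7)q and ps = 7/3 + (1/6)q; the wedge ps − pb = 24 gives 7/3 + (1/6)q − (744/7 - (2/7)q) = 24, so q' = 5374/19.
Then pb = 744/7 − (2/7)·(5374/19) = 484/19 and ps = 7/3 + (1/6)·(5374/19) = 940/19.
Government outlay = subsidy × quantity = 24 × 5374/19 = 128976/19.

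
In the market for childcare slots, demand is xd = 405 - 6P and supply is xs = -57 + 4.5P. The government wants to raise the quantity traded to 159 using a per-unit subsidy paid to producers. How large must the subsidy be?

Required subsidy s = 7 per unit

At x = 159, invert demand for the buyer price: Pb = (405 − 159)/6 = 41; invert supply for the seller price: Ps = (159 − (-57))/4.5 = 48.
The subsidy must fill the gap: s = Ps − Pb = 48 − 41 = 7.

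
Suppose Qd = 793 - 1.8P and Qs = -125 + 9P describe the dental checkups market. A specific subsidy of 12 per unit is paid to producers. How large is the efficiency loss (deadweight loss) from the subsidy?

Deadweight loss = 108

Pre-subsidy: 793 - 1.8P = -125 + 9P gives P* = 85, Q* = 640.
With the subsidy, sellers receive Ps = Pb + 12 for each unit, where Pb is the price buyers pay.
Supply in terms of Pb becomes Qs = -125 + 9(Pb + 12) = -17 + 9Pb. Setting this equal to demand: 793 - 1.8Pb = -17 + 9Pb, so Pb = 75.
Sellers receive Ps = 75 + 12 = 87; Q' = 793 − 1.8·75 = 658.
The subsidy expands output by 658 − 640 = 18 past the efficient level; on those units the gap between marginal cost and willingness to pay runs from 0 up to 12.
DWL = ½ × 12 × 18 = 108.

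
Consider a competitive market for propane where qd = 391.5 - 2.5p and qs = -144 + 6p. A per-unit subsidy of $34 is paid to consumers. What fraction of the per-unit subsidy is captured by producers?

Pre-subsidy: 391.5 - 2.5p = -144 + 6p gives p* = 63, q* = 234.
With the rebate, buyers effectively pay pb = ps − 34, where ps is the price sellers receive.
Demand in terms of ps becomes qd = 391.5 − 2.5(ps − 34) = 476.5 - 2.5ps. Setting this equal to supply: 476.5 - 2.5ps = -144 + 6ps, so ps = 73.
Buyers pay pb = 73 − 34 = 39; q' = -144 + 6·73 = 294.
Buyers' price falls by p* − pb = 63 − 39 = 24; sellers' price rises by ps − p* = 73 − 63 = 10.
So producers capture 10/34 = 5/17 of each unit of subsidy.

Producer share = 5/17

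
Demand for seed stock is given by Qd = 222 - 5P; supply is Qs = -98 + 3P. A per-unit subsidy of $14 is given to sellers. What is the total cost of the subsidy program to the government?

Pre-subsidy: 222 - 5P = -98 + 3P gives P* = 40, Q* = 22.
With the subsidy, sellers receive Ps = Pb + 14 for each unit, where Pb is the price buyers pay.
Supply in terms of Pb becomes Qs = -98 + 3(Pb + 14) = -56 + 3Pb. Setting this equal to demand: 222 - 5Pb = -56 + 3Pb, so Pb = 34.75.
Sellers receive Ps = 34.75 + 14 = 48.75; Q' = 222 − 5·34.75 = 48.25.
Government outlay = subsidy × quantity = 14 × 48.25 = 675.5.

Government cost = $675.5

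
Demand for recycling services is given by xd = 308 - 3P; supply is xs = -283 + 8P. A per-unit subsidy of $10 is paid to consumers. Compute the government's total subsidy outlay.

Government cost = 18550/11

Pre-subsidy: 308 - 3P = -283 + 8P gives P* = 591/11, x* = 1615/11.
With the rebate, buyers effectively pay Pb = Ps − 10, where Ps is the price sellers receive.
Demand in terms of Ps becomes xd = 308 − 3(Ps − 10) = 338 - 3Ps. Setting this equal to supply: 338 - 3Ps = -283 + 8Ps, so Ps = 621/11.
Buyers pay Pb = 621/11 − 10 = 511/11; x' = -283 + 8·(621/11) = 1855/11.
Government outlay = subsidy × quantity = 10 × 1855/11 = 18550/11.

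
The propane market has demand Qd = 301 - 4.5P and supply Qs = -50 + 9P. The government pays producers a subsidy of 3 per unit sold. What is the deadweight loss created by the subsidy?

Deadweight loss = 13.5

Pre-subsidy: 301 - 4.5P = -50 + 9P gives P* = 26, Q* = 184.
With the subsidy, sellers receive Ps = Pb + 3 for each unit, where Pb is the price buyers pay.
Supply in terms of Pb becomes Qs = -50 + 9(Pb + 3) = -23 + 9Pb. Setting this equal to demand: 301 - 4.5Pb = -23 + 9Pb, so Pb = 24.
Sellers receive Ps = 24 + 3 = 27; Q' = 301 − 4.5·24 = 193.
The subsidy expands output by 193 − 184 = 9 past the efficient level; on those units the gap between marginal cost and willingness to pay runs from 0 up to 3.
DWL = ½ × 3 × 9 = 13.5.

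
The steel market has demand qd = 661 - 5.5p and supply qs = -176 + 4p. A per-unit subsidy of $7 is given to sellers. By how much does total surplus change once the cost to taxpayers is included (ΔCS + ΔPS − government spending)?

Pre-subsidy: 661 - 5.5p = -176 + 4p gives p* = 1674/19, q* = 3352/19.
With the subsidy, sellers receive ps = pb + 7 for each unit, where pb is the price buyers pay.
Supply in terms of pb becomes qs = -176 + 4(pb + 7) = -148 + 4pb. Setting this equal to demand: 661 - 5.5pb = -148 + 4pb, so pb = 1618/19.
Sellers receive ps = 1618/19 + 7 = 1751/19; q' = 661 − 5.5·(1618/19) = 3660/19.
ΔCS = ½(3352/19 + 3660/19)(1674/19 − 1618/19) = 196336/361; ΔPS = ½(3352/19 + 3660/19)(1751/19 − 1674/19) = 269962/361.
Government spending = 7 × 3660/19 = 25620/19.
Net change = 196336/361 + 269962/361 − 25620/19 = -1078/19. The loss equals the DWL triangle ½·7·308/19.

Net change in total surplus = -1078/19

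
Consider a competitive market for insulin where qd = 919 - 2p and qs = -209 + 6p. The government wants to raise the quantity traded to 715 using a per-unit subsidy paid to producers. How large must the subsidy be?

At q = 715, invert demand for the buyer price: pb = (919 − 715)/2 = 102; invert supply for the seller price: ps = (715 − (-209))/6 = 154.
The subsidy must fill the gap: s = ps − pb = 154 − 102 = 52.

Required subsidy s = 52 per unit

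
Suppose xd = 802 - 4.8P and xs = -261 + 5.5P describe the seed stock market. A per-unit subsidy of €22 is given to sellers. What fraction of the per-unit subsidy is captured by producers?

Producer share = 48/103

Pre-subsidy: 802 - 4.8P = -261 + 5.5P gives P* = 10630/103, x* = 31582/103.
With the subsidy, sellers receive Ps = Pb + 22 for each unit, where Pb is the price buyers pay.
Supply in terms of Pb becomes xs = -261 + 5.5(Pb + 22) = -140 + 5.5Pb. Setting this equal to demand: 802 - 4.8Pb = -140 + 5.5Pb, so Pb = 9420/103.
Sellers receive Ps = 9420/103 + 22 = 11686/103; x' = 802 − 4.8·(9420/103) = 37390/103.
Buyers' price falls by P* − Pb = 10630/103 − 9420/103 = 1210/103; sellers' price rises by Ps − P* = 11686/103 − 10630/103 = 1056/103.
So producers capture (1056/103)/22 = 48/103 of each unit of subsidy.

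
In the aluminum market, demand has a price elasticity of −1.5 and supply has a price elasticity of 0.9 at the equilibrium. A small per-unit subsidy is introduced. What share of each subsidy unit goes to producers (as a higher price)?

Producer share = 0.625

For a small subsidy around the equilibrium, the benefit split depends on the relative slopes, which at a point are proportional to the elasticities.
Buyer share = εs/(εs + |εd|) = 0.9/(0.9 + 1.5) = 0.375; seller share = |εd|/(εs + |εd|) = 0.625.
So producers capture 0.625 of the subsidy.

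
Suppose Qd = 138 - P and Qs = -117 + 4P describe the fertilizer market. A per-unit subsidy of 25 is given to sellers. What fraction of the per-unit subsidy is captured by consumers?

Pre-subsidy: 138 - P = -117 + 4P gives P* = 51, Q* = 87.
With the subsidy, sellers receive Ps = Pb + 25 for each unit, where Pb is the price buyers pay.
Supply in terms of Pb becomes Qs = -117 + 4(Pb + 25) = -17 + 4Pb. Setting this equal to demand: 138 - Pb = -17 + 4Pb, so Pb = 31.
Sellers receive Ps = 31 + 25 = 56; Q' = 138 − 1·31 = 107.
Buyers' price falls by P* − Pb = 51 − 31 = 20; sellers' price rises by Ps − P* = 56 − 51 = 5.
So consumers capture 20/25 = 0.8 of each unit of subsidy.

Consumer share = 0.8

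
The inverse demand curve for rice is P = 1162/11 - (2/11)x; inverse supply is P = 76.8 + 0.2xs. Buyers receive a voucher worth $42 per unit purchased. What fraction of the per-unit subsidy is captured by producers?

Pre-subsidy: 1162/11 - (2/11)x = 76.8 + 0.2x gives x* = 1586/21 and P* = 1930/21.
With the rebate, buyers effectively pay Pb = Ps − 42, where Ps is the price sellers receive.
On the curves, Pb = 1162/11 - (2/11)x and Ps = 76.8 + 0.2x; the wedge Ps − Pb = 42 gives 76.8 + 0.2x − (1162/11 - (2/11)x) = 42, so x' = 3896/21.
Then Pb = 1162/11 − (2/11)·(3896/21) = 1510/21 and Ps = 76.8 + 0.2·(3896/21) = 2392/21.
Buyers' price falls by P* − Pb = 1930/21 − 1510/21 = 20; sellers' price rises by Ps − P* = 2392/21 − 1930/21 = 22.
So producers capture 22/42 = 11/21 of each unit of subsidy.

Producer share = 11/21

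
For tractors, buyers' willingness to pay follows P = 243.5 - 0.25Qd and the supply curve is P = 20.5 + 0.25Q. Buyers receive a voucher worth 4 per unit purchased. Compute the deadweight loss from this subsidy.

Pre-subsidy: 243.5 - 0.25Q = 20.5 + 0.25Q gives Q* = 446 and P* = 132.
With the rebate, buyers effectively pay Pb = Ps − 4, where Ps is the price sellers receive.
On the curves, Pb = 243.5 - 0.25Q and Ps = 20.5 + 0.25Q; the wedge Ps − Pb = 4 gives 20.5 + 0.25Q − (243.5 - 0.25Q) = 4, so Q' = 454.
Then Pb = 243.5 − 0.25·454 = 130 and Ps = 20.5 + 0.25·454 = 134.
The subsidy expands output by 454 − 446 = 8 past the efficient level; on those units the gap between marginal cost and willingness to pay runs from 0 up to 4.
DWL = ½ × 4 × 8 = 16.

Deadweight loss = 16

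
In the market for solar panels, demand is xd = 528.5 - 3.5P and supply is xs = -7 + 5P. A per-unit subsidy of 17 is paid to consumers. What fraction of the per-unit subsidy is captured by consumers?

Consumer share = 10/17

Pre-subsidy: 528.5 - 3.5P = -7 + 5P gives P* = 63, x* = 308.
With the rebate, buyers effectively pay Pb = Ps − 17, where Ps is the price sellers receive.
Demand in terms of Ps becomes xd = 528.5 − 3.5(Ps − 17) = 588 - 3.5Ps. Setting this equal to supply: 588 - 3.5Ps = -7 + 5Ps, so Ps = 70.
Buyers pay Pb = 70 − 17 = 53; x' = -7 + 5·70 = 343.
Buyers' price falls by P* − Pb = 63 − 53 = 10; sellers' price rises by Ps − P* = 70 − 63 = 7.
So consumers capture 10/17 = 10/17 of each unit of subsidy.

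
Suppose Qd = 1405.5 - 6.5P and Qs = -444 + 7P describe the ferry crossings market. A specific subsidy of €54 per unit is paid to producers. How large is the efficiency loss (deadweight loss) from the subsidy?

Pre-subsidy: 1405.5 - 6.5P = -444 + 7P gives P* = 137, Q* = 515.
With the subsidy, sellers receive Ps = Pb + 54 for each unit, where Pb is the price buyers pay.
Supply in terms of Pb becomes Qs = -444 + 7(Pb + 54) = -66 + 7Pb. Setting this equal to demand: 1405.5 - 6.5Pb = -66 + 7Pb, so Pb = 109.
Sellers receive Ps = 109 + 54 = 163; Q' = 1405.5 − 6.5·109 = 697.
The subsidy expands output by 697 − 515 = 182 past the efficient level; on those units the gap between marginal cost and willingness to pay runs from 0 up to 54.
DWL = ½ × 54 × 182 = 4914.

Deadweight loss = €4914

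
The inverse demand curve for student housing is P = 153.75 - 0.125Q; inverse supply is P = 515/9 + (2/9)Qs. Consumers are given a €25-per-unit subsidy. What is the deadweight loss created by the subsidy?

Deadweight loss = €900

Pre-subsidy: 153.75 - 0.125Q = 515/9 + (2/9)Q gives Q* = 278 and P* = 119.
With the rebate, buyers effectively pay Pb = Ps − 25, where Ps is the price sellers receive.
On the curves, Pb = 153.75 - 0.125Q and Ps = 515/9 + (2/9)Q; the wedge Ps − Pb = 25 gives 515/9 + (2/9)Q − (153.75 - 0.125Q) = 25, so Q' = 350.
Then Pb = 153.75 − 0.125·350 = 110 and Ps = 515/9 + (2/9)·350 = 135.
The subsidy expands output by 350 − 278 = 72 past the efficient level; on those units the gap between marginal cost and willingness to pay runs from 0 up to 25.
DWL = ½ × 25 × 72 = 900.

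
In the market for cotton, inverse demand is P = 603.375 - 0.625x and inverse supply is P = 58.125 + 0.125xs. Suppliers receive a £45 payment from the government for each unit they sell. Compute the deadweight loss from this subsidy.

Pre-subsidy: 603.375 - 0.625x = 58.125 + 0.125x gives x* = 727 and P* = 149.
With the subsidy, sellers receive Ps = Pb + 45 for each unit, where Pb is the price buyers pay.
On the curves, Pb = 603.375 - 0.625x and Ps = 58.125 + 0.125x; the wedge Ps − Pb = 45 gives 58.125 + 0.125x − (603.375 - 0.625x) = 45, so x' = 787.
Then Pb = 603.375 − 0.625·787 = 111.5 and Ps = 58.125 + 0.125·787 = 156.5.
The subsidy expands output by 787 − 727 = 60 past the efficient level; on those units the gap between marginal cost and willingness to pay runs from 0 up to 45.
DWL = ½ × 45 × 60 = 1350.

Deadweight loss = £1350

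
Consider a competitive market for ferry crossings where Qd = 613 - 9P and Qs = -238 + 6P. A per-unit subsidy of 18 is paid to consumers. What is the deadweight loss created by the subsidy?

Deadweight loss = 583.2

Pre-subsidy: 613 - 9P = -238 + 6P gives P* = 851/15, Q* = 102.4.
With the rebate, buyers effectively pay Pb = Ps − 18, where Ps is the price sellers receive.
Demand in terms of Ps becomes Qd = 613 − 9(Ps − 18) = 775 - 9Ps. Setting this equal to supply: 775 - 9Ps = -238 + 6Ps, so Ps = 1013/15.
Buyers pay Pb = 1013/15 − 18 = 743/15; Q' = -238 + 6·(1013/15) = 167.2.
The subsidy expands output by 167.2 − 102.4 = 64.8 past the efficient level; on those units the gap between marginal cost and willingness to pay runs from 0 up to 18.
DWL = ½ × 18 × 64.8 = 583.2.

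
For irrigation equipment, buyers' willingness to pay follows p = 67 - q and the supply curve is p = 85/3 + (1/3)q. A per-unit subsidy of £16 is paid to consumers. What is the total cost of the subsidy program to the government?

Government cost = £656

Pre-subsidy: 67 - q = 85/3 + (1/3)q gives q* = 29 and p* = 38.
With the rebate, buyers effectively pay pb = ps − 16, where ps is the price sellers receive.
On the curves, pb = 67 - q and ps = 85/3 + (1/3)q; the wedge ps − pb = 16 gives 85/3 + (1/3)q − (67 - q) = 16, so q' = 41.
Then pb = 67 − 1·41 = 26 and ps = 85/3 + (1/3)·41 = 42.
Government outlay = subsidy × quantity = 16 × 41 = 656.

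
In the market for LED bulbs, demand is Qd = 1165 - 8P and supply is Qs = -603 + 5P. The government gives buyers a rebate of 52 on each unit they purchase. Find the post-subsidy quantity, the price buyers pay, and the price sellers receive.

Pre-subsidy: 1165 - 8P = -603 + 5P gives P* = 136, Q* = 77.
With the rebate, buyers effectively pay Pb = Ps − 52, where Ps is the price sellers receive.
Demand in terms of Ps becomes Qd = 1165 − 8(Ps − 52) = 1581 - 8Ps. Setting this equal to supply: 1581 - 8Ps = -603 + 5Ps, so Ps = 168.
Buyers pay Pb = 168 − 52 = 116; Q' = -603 + 5·168 = 237.

Q' = 237; buyers pay 116; sellers receive 168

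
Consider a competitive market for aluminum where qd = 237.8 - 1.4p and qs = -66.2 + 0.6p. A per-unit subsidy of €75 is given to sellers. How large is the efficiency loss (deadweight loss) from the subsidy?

Pre-subsidy: 237.8 - 1.4p = -66.2 + 0.6p gives p* = 152, q* = 25.
With the subsidy, sellers receive ps = pb + 75 for each unit, where pb is the price buyers pay.
Supply in terms of pb becomes qs = -66.2 + 0.6(pb + 75) = -21.2 + 0.6pb. Setting this equal to demand: 237.8 - 1.4pb = -21.2 + 0.6pb, so pb = 129.5.
Sellers receive ps = 129.5 + 75 = 204.5; q' = 237.8 − 1.4·129.5 = 56.5.
The subsidy expands output by 56.5 − 25 = 31.5 past the efficient level; on those units the gap between marginal cost and willingness to pay runs from 0 up to 75.
DWL = ½ × 75 × 31.5 = 1181.25.

Deadweight loss = €1181.25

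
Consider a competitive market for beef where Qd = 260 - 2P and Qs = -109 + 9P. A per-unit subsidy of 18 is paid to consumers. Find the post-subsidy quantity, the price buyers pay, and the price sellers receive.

Q' = 2446/11; buyers pay 207/11; sellers receive 405/11

Pre-subsidy: 260 - 2P = -109 + 9P gives P* = 369/11, Q* = 2122/11.
With the rebate, buyers effectively pay Pb = Ps − 18, where Ps is the price sellers receive.
Demand in terms of Ps becomes Qd = 260 − 2(Ps − 18) = 296 - 2Ps. Setting this equal to supply: 296 - 2Ps = -109 + 9Ps, so Ps = 405/11.
Buyers pay Pb = 405/11 − 18 = 207/11; Q' = -109 + 9·(405/11) = 2446/11.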